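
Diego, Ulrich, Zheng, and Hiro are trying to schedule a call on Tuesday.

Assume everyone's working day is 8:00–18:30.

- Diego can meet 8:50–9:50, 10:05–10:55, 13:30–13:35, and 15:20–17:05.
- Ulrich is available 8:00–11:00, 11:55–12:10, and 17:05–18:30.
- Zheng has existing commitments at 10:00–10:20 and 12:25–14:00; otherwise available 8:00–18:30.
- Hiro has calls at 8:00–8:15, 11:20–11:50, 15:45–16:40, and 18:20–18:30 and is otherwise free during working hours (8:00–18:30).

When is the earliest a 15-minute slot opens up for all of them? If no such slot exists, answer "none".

Zheng free within 08:00–18:30: 08:00–10:00, 10:20–12:25, 14:00–18:30.
Hiro free within 08:00–18:30: 08:15–11:20, 11:50–15:45, 16:40–18:20.
Diego ∩ Ulrich: 08:50–09:50, 10:05–10:55.
Diego ∩ Ulrich ∩ Zheng: 08:50–09:50, 10:20–10:55.
Diego ∩ Ulrich ∩ Zheng ∩ Hiro: 08:50–09:50, 10:20–10:55.
Windows ≥ 15 min: 08:50–09:50, 10:20–10:55.
Earliest such window starts at 08:50.

08:50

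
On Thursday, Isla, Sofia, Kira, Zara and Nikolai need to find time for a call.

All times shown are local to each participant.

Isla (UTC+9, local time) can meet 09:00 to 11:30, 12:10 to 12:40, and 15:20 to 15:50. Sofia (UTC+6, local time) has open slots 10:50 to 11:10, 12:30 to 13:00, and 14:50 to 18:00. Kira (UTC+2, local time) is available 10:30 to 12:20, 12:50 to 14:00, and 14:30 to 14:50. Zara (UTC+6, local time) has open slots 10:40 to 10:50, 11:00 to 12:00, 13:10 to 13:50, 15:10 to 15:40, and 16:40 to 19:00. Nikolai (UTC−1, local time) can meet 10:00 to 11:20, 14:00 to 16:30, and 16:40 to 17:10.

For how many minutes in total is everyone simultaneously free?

0 minutes

Isla → UTC: 00:00–02:30, 03:10–03:40, 06:20–06:50.
Sofia → UTC: 04:50–05:10, 06:30–07:00, 08:50–12:00.
Kira → UTC: 08:30–10:20, 10:50–12:00, 12:30–12:50.
Zara → UTC: 04:40–04:50, 05:00–06:00, 07:10–07:50, 09:10–09:40, 10:40–13:00.
Nikolai → UTC: 11:00–12:20, 15:00–17:30, 17:40–18:10.
Isla ∩ Sofia: 06:30–06:50.
Isla ∩ Sofia ∩ Kira: (none).
Isla ∩ Sofia ∩ Kira ∩ Zara: (none).
Isla ∩ Sofia ∩ Kira ∩ Zara ∩ Nikolai: (none).
Total common minutes: 0.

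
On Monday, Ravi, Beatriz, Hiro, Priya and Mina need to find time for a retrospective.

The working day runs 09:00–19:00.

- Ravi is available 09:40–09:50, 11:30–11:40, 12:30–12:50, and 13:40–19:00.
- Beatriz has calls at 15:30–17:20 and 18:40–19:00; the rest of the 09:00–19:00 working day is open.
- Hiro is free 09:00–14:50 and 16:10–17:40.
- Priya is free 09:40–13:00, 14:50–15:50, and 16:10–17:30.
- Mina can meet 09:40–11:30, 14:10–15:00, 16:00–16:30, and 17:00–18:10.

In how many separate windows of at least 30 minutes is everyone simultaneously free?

Beatriz free within 09:00–19:00: 09:00–15:30, 17:20–18:40.
Ravi ∩ Beatriz: 09:40–09:50, 11:30–11:40, 12:30–12:50, 13:40–15:30, 17:20–18:40.
Ravi ∩ Beatriz ∩ Hiro: 09:40–09:50, 11:30–11:40, 12:30–12:50, 13:40–14:50, 17:20–17:40.
Ravi ∩ Beatriz ∩ Hiro ∩ Priya: 09:40–09:50, 11:30–11:40, 12:30–12:50, 17:20–17:30.
Ravi ∩ Beatriz ∩ Hiro ∩ Priya ∩ Mina: 09:40–09:50, 17:20–17:30.
Windows ≥ 30 min: (none).
That's 0 windows.

0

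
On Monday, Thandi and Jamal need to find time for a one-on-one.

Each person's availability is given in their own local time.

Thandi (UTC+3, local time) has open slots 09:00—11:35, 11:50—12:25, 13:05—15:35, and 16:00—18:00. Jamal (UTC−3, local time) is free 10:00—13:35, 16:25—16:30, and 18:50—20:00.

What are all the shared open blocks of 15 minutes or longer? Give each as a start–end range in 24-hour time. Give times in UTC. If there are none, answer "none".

13:00–15:00

Thandi → UTC: 06:00–08:35, 08:50–09:25, 10:05–12:35, 13:00–15:00.
Jamal → UTC: 13:00–16:35, 19:25–19:30, 21:50–23:00.
Thandi ∩ Jamal: 13:00–15:00.
Windows ≥ 15 min: 13:00–15:00.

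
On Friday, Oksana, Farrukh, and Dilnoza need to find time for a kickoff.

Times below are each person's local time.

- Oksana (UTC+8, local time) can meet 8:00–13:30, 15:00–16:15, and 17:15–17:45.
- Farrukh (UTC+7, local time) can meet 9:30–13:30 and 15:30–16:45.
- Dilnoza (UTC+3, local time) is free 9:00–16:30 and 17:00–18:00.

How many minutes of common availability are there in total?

30 minutes

Oksana → UTC: 00:00–05:30, 07:00–08:15, 09:15–09:45.
Farrukh → UTC: 02:30–06:30, 08:30–09:45.
Dilnoza → UTC: 06:00–13:30, 14:00–15:00.
Oksana ∩ Farrukh: 02:30–05:30, 09:15–09:45.
Oksana ∩ Farrukh ∩ Dilnoza: 09:15–09:45.
Total common minutes: 30.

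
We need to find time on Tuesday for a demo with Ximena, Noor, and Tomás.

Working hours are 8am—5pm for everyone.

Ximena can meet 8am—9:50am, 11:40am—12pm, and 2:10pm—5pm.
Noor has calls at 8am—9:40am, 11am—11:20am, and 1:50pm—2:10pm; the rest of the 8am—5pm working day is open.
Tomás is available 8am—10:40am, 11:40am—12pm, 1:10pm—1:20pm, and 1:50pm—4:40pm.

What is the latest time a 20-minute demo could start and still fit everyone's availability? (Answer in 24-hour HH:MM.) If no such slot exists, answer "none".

Noor free within 08:00–17:00: 09:40–11:00, 11:20–13:50, 14:10–17:00.
Ximena ∩ Noor: 09:40–09:50, 11:40–12:00, 14:10–17:00.
Ximena ∩ Noor ∩ Tomás: 09:40–09:50, 11:40–12:00, 14:10–16:40.
Windows ≥ 20 min: 11:40–12:00, 14:10–16:40.
Latest start in the last window 14:10–16:40 is 16:40 − 20 min = 16:20.

16:20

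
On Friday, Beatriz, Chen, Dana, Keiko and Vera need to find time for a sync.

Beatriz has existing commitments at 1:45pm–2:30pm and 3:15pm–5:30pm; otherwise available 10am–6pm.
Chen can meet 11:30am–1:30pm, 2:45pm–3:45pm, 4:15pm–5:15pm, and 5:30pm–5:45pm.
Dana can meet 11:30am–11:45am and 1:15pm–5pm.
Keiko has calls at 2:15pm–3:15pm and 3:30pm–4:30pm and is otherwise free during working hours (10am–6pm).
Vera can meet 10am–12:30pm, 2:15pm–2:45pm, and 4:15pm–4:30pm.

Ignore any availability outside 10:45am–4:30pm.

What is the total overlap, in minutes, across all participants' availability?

15 minutes

Beatriz free within 10:00–18:00: 10:00–13:45, 14:30–15:15, 17:30–18:00.
Keiko free within 10:00–18:00: 10:00–14:15, 15:15–15:30, 16:30–18:00.
Beatriz ∩ Chen: 11:30–13:30, 14:45–15:15, 17:30–17:45.
Beatriz ∩ Chen ∩ Dana: 11:30–11:45, 13:15–13:30, 14:45–15:15.
Beatriz ∩ Chen ∩ Dana ∩ Keiko: 11:30–11:45, 13:15–13:30.
Beatriz ∩ Chen ∩ Dana ∩ Keiko ∩ Vera: 11:30–11:45.
Restricted to 10:45–16:30: 11:30–11:45.
Total common minutes: 15.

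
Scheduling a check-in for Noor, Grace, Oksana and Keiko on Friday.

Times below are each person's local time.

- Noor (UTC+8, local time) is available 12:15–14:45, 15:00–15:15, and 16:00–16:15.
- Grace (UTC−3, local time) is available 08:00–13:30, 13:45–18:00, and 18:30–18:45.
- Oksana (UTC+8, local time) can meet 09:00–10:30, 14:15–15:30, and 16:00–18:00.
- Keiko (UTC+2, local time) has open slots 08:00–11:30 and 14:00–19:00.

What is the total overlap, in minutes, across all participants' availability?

0 minutes

Noor → UTC: 04:15–06:45, 07:00–07:15, 08:00–08:15.
Grace → UTC: 11:00–16:30, 16:45–21:00, 21:30–21:45.
Oksana → UTC: 01:00–02:30, 06:15–07:30, 08:00–10:00.
Keiko → UTC: 06:00–09:30, 12:00–17:00.
Noor ∩ Grace: (none).
Noor ∩ Grace ∩ Oksana: (none).
Noor ∩ Grace ∩ Oksana ∩ Keiko: (none).
Total common minutes: 0.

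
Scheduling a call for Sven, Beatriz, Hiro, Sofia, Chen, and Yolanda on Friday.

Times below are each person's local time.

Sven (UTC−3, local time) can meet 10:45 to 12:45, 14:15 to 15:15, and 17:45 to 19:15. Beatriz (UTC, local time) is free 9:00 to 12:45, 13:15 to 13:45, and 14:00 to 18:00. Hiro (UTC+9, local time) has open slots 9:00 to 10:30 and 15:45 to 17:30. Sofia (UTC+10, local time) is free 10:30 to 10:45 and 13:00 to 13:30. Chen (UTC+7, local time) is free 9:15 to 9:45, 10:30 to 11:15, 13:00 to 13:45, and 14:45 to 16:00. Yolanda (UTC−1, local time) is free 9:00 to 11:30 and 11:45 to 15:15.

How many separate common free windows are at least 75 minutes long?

0

Sven → UTC: 13:45–15:45, 17:15–18:15, 20:45–22:15.
Beatriz → UTC: 09:00–12:45, 13:15–13:45, 14:00–18:00.
Hiro → UTC: 00:00–01:30, 06:45–08:30.
Sofia → UTC: 00:30–00:45, 03:00–03:30.
Chen → UTC: 02:15–02:45, 03:30–04:15, 06:00–06:45, 07:45–09:00.
Yolanda → UTC: 10:00–12:30, 12:45–16:15.
Sven ∩ Beatriz: 14:00–15:45, 17:15–18:00.
Sven ∩ Beatriz ∩ Hiro: (none).
Sven ∩ Beatriz ∩ Hiro ∩ Sofia: (none).
Sven ∩ Beatriz ∩ Hiro ∩ Sofia ∩ Chen: (none).
Sven ∩ Beatriz ∩ Hiro ∩ Sofia ∩ Chen ∩ Yolanda: (none).
Windows ≥ 75 min: (none).
That's 0 windows.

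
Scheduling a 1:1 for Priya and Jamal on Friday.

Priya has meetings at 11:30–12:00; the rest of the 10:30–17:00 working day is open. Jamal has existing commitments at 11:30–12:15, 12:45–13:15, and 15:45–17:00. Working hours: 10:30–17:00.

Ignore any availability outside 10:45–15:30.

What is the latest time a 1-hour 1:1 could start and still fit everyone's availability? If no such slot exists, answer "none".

14:30

Priya free within 10:30–17:00: 10:30–11:30, 12:00–17:00.
Jamal free within 10:30–17:00: 10:30–11:30, 12:15–12:45, 13:15–15:45.
Priya ∩ Jamal: 10:30–11:30, 12:15–12:45, 13:15–15:45.
Restricted to 10:45–15:30: 10:45–11:30, 12:15–12:45, 13:15–15:30.
Windows ≥ 60 min: 13:15–15:30.
Latest start in the last window 13:15–15:30 is 15:30 − 60 min = 14:30.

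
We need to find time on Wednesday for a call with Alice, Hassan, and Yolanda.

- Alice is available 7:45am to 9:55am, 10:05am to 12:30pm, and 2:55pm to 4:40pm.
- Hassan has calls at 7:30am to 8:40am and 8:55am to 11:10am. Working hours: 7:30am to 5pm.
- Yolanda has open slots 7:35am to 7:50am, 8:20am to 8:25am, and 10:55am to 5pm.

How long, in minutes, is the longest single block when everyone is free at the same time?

Hassan free within 07:30–17:00: 08:40–08:55, 11:10–17:00.
Alice ∩ Hassan: 08:40–08:55, 11:10–12:30, 14:55–16:40.
Alice ∩ Hassan ∩ Yolanda: 11:10–12:30, 14:55–16:40.
Common window lengths: 80, 105 min; longest is 105.

105 minutes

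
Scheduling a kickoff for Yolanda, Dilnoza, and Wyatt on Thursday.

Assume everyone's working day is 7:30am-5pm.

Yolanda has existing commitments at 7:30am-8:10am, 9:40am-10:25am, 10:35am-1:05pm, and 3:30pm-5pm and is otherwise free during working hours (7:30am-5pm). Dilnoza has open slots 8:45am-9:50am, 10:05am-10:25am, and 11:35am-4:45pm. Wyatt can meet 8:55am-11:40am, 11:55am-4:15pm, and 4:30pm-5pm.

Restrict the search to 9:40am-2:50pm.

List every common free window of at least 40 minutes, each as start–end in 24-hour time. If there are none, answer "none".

13:05–14:50

Yolanda free within 07:30–17:00: 08:10–09:40, 10:25–10:35, 13:05–15:30.
Yolanda ∩ Dilnoza: 08:45–09:40, 13:05–15:30.
Yolanda ∩ Dilnoza ∩ Wyatt: 08:55–09:40, 13:05–15:30.
Restricted to 09:40–14:50: 13:05–14:50.
Windows ≥ 40 min: 13:05–14:50.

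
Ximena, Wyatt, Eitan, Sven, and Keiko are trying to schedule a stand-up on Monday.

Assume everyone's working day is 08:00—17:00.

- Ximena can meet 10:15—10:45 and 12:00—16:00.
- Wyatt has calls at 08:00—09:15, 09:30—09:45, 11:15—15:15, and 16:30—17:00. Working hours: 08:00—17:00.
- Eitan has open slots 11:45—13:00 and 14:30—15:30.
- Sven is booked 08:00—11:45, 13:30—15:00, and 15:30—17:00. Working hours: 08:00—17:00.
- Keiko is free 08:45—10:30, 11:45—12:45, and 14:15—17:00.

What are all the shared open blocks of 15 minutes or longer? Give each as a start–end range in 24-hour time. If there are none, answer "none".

Wyatt free within 08:00–17:00: 09:15–09:30, 09:45–11:15, 15:15–16:30.
Sven free within 08:00–17:00: 11:45–13:30, 15:00–15:30.
Ximena ∩ Wyatt: 10:15–10:45, 15:15–16:00.
Ximena ∩ Wyatt ∩ Eitan: 15:15–15:30.
Ximena ∩ Wyatt ∩ Eitan ∩ Sven: 15:15–15:30.
Ximena ∩ Wyatt ∩ Eitan ∩ Sven ∩ Keiko: 15:15–15:30.
Windows ≥ 15 min: 15:15–15:30.

15:15–15:30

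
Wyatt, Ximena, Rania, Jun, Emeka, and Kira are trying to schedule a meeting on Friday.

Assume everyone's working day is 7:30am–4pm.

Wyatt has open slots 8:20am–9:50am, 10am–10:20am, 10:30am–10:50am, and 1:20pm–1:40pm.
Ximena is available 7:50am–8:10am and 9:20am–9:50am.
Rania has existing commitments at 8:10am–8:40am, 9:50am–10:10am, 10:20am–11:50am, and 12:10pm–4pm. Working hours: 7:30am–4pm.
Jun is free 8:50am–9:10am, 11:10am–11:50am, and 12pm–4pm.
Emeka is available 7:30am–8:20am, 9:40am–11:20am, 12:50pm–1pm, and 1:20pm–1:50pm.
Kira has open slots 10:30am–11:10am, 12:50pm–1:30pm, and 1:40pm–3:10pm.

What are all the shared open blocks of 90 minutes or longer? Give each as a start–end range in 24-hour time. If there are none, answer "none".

Rania free within 07:30–16:00: 07:30–08:10, 08:40–09:50, 10:10–10:20, 11:50–12:10.
Wyatt ∩ Ximena: 09:20–09:50.
Wyatt ∩ Ximena ∩ Rania: 09:20–09:50.
Wyatt ∩ Ximena ∩ Rania ∩ Jun: (none).
Wyatt ∩ Ximena ∩ Rania ∩ Jun ∩ Emeka: (none).
Wyatt ∩ Ximena ∩ Rania ∩ Jun ∩ Emeka ∩ Kira: (none).
Windows ≥ 90 min: (none).

none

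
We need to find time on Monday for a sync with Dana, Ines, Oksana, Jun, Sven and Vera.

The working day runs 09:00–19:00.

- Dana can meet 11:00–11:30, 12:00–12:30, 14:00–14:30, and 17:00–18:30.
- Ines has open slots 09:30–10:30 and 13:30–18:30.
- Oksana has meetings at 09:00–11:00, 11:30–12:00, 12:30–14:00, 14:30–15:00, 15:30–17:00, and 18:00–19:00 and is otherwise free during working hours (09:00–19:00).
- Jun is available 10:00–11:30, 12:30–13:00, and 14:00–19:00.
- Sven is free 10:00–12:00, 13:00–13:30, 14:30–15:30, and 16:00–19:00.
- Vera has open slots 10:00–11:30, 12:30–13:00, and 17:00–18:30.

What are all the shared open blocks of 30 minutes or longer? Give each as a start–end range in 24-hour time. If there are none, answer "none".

Oksana free within 09:00–19:00: 11:00–11:30, 12:00–12:30, 14:00–14:30, 15:00–15:30, 17:00–18:00.
Dana ∩ Ines: 14:00–14:30, 17:00–18:30.
Dana ∩ Ines ∩ Oksana: 14:00–14:30, 17:00–18:00.
Dana ∩ Ines ∩ Oksana ∩ Jun: 14:00–14:30, 17:00–18:00.
Dana ∩ Ines ∩ Oksana ∩ Jun ∩ Sven: 17:00–18:00.
Dana ∩ Ines ∩ Oksana ∩ Jun ∩ Sven ∩ Vera: 17:00–18:00.
Windows ≥ 30 min: 17:00–18:00.

17:00–18:00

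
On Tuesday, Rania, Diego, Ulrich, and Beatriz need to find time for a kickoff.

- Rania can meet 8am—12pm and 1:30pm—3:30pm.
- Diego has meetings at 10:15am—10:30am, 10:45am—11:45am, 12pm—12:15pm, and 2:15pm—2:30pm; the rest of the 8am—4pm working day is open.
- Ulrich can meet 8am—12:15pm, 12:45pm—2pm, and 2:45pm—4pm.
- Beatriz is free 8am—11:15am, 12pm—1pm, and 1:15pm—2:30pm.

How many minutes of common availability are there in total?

Diego free within 08:00–16:00: 08:00–10:15, 10:30–10:45, 11:45–12:00, 12:15–14:15, 14:30–16:00.
Rania ∩ Diego: 08:00–10:15, 10:30–10:45, 11:45–12:00, 13:30–14:15, 14:30–15:30.
Rania ∩ Diego ∩ Ulrich: 08:00–10:15, 10:30–10:45, 11:45–12:00, 13:30–14:00, 14:45–15:30.
Rania ∩ Diego ∩ Ulrich ∩ Beatriz: 08:00–10:15, 10:30–10:45, 13:30–14:00.
Total common minutes: 135 + 15 + 30 = 180.

180 minutes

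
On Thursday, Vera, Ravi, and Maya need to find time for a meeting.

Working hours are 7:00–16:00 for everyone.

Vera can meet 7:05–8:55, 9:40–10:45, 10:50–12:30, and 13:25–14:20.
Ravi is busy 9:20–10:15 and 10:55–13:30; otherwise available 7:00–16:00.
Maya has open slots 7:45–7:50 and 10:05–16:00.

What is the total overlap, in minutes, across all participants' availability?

90 minutes

Ravi free within 07:00–16:00: 07:00–09:20, 10:15–10:55, 13:30–16:00.
Vera ∩ Ravi: 07:05–08:55, 10:15–10:45, 10:50–10:55, 13:30–14:20.
Vera ∩ Ravi ∩ Maya: 07:45–07:50, 10:15–10:45, 10:50–10:55, 13:30–14:20.
Total common minutes: 5 + 30 + 5 + 50 = 90.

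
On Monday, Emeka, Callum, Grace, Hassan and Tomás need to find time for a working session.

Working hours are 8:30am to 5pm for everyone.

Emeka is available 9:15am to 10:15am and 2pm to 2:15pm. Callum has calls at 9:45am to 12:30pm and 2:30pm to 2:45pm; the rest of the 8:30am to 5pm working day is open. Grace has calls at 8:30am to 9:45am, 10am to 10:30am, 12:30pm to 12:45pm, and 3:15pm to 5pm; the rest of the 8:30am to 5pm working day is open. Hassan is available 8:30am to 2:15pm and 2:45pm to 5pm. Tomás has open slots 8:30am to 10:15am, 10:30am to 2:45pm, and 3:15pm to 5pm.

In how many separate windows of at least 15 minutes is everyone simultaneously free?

1

Callum free within 08:30–17:00: 08:30–09:45, 12:30–14:30, 14:45–17:00.
Grace free within 08:30–17:00: 09:45–10:00, 10:30–12:30, 12:45–15:15.
Emeka ∩ Callum: 09:15–09:45, 14:00–14:15.
Emeka ∩ Callum ∩ Grace: 14:00–14:15.
Emeka ∩ Callum ∩ Grace ∩ Hassan: 14:00–14:15.
Emeka ∩ Callum ∩ Grace ∩ Hassan ∩ Tomás: 14:00–14:15.
Windows ≥ 15 min: 14:00–14:15.
That's 1 window.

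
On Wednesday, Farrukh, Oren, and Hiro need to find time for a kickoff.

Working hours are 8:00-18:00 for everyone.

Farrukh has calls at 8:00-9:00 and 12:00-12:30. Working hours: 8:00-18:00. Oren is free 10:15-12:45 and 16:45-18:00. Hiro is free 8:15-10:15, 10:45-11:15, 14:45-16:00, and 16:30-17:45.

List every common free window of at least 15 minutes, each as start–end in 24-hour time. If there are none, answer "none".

Farrukh free within 08:00–18:00: 09:00–12:00, 12:30–18:00.
Farrukh ∩ Oren: 10:15–12:00, 12:30–12:45, 16:45–18:00.
Farrukh ∩ Oren ∩ Hiro: 10:45–11:15, 16:45–17:45.
Windows ≥ 15 min: 10:45–11:15, 16:45–17:45.

10:45–11:15, 16:45–17:45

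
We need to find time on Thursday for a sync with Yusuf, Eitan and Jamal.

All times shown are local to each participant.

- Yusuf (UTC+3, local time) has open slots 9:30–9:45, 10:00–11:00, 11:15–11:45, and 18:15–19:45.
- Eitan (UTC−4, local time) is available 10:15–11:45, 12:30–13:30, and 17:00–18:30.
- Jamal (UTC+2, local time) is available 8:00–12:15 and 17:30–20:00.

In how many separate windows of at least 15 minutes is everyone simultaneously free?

2

Yusuf → UTC: 06:30–06:45, 07:00–08:00, 08:15–08:45, 15:15–16:45.
Eitan → UTC: 14:15–15:45, 16:30–17:30, 21:00–22:30.
Jamal → UTC: 06:00–10:15, 15:30–18:00.
Yusuf ∩ Eitan: 15:15–15:45, 16:30–16:45.
Yusuf ∩ Eitan ∩ Jamal: 15:30–15:45, 16:30–16:45.
Windows ≥ 15 min: 15:30–15:45, 16:30–16:45.
That's 2 windows.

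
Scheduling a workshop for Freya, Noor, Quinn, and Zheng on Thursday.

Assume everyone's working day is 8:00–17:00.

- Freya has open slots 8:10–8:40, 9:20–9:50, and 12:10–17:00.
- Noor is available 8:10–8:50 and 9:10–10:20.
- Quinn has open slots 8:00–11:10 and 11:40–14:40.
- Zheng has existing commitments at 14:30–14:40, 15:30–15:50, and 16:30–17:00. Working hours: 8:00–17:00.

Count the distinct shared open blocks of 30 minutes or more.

2

Zheng free within 08:00–17:00: 08:00–14:30, 14:40–15:30, 15:50–16:30.
Freya ∩ Noor: 08:10–08:40, 09:20–09:50.
Freya ∩ Noor ∩ Quinn: 08:10–08:40, 09:20–09:50.
Freya ∩ Noor ∩ Quinn ∩ Zheng: 08:10–08:40, 09:20–09:50.
Windows ≥ 30 min: 08:10–08:40, 09:20–09:50.
That's 2 windows.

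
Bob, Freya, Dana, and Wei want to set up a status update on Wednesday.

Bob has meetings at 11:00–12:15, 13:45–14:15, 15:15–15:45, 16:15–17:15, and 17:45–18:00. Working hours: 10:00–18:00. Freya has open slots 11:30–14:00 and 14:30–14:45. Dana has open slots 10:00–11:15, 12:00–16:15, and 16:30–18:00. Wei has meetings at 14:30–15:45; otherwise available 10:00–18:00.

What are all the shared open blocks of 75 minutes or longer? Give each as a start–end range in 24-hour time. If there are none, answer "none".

12:15–13:45

Bob free within 10:00–18:00: 10:00–11:00, 12:15–13:45, 14:15–15:15, 15:45–16:15, 17:15–17:45.
Wei free within 10:00–18:00: 10:00–14:30, 15:45–18:00.
Bob ∩ Freya: 12:15–13:45, 14:30–14:45.
Bob ∩ Freya ∩ Dana: 12:15–13:45, 14:30–14:45.
Bob ∩ Freya ∩ Dana ∩ Wei: 12:15–13:45.
Windows ≥ 75 min: 12:15–13:45.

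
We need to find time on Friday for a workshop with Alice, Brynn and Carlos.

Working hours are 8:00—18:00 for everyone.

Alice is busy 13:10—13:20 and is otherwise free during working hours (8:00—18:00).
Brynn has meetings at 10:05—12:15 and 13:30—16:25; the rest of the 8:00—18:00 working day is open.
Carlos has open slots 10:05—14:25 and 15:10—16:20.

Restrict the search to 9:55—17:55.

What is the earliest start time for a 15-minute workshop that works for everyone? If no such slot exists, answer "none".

Alice free within 08:00–18:00: 08:00–13:10, 13:20–18:00.
Brynn free within 08:00–18:00: 08:00–10:05, 12:15–13:30, 16:25–18:00.
Alice ∩ Brynn: 08:00–10:05, 12:15–13:10, 13:20–13:30, 16:25–18:00.
Alice ∩ Brynn ∩ Carlos: 12:15–13:10, 13:20–13:30.
Restricted to 09:55–17:55: 12:15–13:10, 13:20–13:30.
Windows ≥ 15 min: 12:15–13:10.
Earliest such window starts at 12:15.

12:15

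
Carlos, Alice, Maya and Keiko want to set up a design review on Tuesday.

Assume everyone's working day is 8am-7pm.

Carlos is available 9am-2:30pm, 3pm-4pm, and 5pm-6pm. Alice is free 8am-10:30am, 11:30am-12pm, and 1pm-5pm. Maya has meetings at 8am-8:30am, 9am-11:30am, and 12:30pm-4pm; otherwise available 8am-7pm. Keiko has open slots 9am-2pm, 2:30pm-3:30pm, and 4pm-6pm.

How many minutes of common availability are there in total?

Maya free within 08:00–19:00: 08:30–09:00, 11:30–12:30, 16:00–19:00.
Carlos ∩ Alice: 09:00–10:30, 11:30–12:00, 13:00–14:30, 15:00–16:00.
Carlos ∩ Alice ∩ Maya: 11:30–12:00.
Carlos ∩ Alice ∩ Maya ∩ Keiko: 11:30–12:00.
Total common minutes: 30.

30 minutes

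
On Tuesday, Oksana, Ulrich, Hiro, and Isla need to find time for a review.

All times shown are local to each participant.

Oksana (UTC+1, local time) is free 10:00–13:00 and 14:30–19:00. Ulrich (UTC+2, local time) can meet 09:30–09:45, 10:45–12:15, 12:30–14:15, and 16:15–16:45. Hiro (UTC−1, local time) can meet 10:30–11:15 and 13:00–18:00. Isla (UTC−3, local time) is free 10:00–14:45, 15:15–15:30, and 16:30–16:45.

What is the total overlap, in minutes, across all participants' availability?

30 minutes

Oksana → UTC: 09:00–12:00, 13:30–18:00.
Ulrich → UTC: 07:30–07:45, 08:45–10:15, 10:30–12:15, 14:15–14:45.
Hiro → UTC: 11:30–12:15, 14:00–19:00.
Isla → UTC: 13:00–17:45, 18:15–18:30, 19:30–19:45.
Oksana ∩ Ulrich: 09:00–10:15, 10:30–12:00, 14:15–14:45.
Oksana ∩ Ulrich ∩ Hiro: 11:30–12:00, 14:15–14:45.
Oksana ∩ Ulrich ∩ Hiro ∩ Isla: 14:15–14:45.
Total common minutes: 30.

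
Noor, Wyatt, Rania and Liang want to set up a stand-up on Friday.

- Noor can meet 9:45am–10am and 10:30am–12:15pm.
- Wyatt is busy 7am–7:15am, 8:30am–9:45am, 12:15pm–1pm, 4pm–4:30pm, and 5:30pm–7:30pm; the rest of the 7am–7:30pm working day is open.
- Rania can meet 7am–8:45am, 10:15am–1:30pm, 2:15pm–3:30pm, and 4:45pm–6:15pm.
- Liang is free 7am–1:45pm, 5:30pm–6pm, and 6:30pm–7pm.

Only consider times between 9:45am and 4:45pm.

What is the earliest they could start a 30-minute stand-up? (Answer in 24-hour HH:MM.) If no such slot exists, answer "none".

10:30

Wyatt free within 07:00–19:30: 07:15–08:30, 09:45–12:15, 13:00–16:00, 16:30–17:30.
Noor ∩ Wyatt: 09:45–10:00, 10:30–12:15.
Noor ∩ Wyatt ∩ Rania: 10:30–12:15.
Noor ∩ Wyatt ∩ Rania ∩ Liang: 10:30–12:15.
Restricted to 09:45–16:45: 10:30–12:15.
Windows ≥ 30 min: 10:30–12:15.
Earliest such window starts at 10:30.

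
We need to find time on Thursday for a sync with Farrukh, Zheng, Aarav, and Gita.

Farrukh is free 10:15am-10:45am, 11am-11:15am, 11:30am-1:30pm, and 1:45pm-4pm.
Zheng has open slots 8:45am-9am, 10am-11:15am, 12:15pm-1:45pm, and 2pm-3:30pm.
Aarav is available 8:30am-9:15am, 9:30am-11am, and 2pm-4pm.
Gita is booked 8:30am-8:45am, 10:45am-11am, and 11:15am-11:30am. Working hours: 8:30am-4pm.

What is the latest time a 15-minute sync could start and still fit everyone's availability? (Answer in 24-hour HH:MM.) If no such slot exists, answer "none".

Gita free within 08:30–16:00: 08:45–10:45, 11:00–11:15, 11:30–16:00.
Farrukh ∩ Zheng: 10:15–10:45, 11:00–11:15, 12:15–13:30, 14:00–15:30.
Farrukh ∩ Zheng ∩ Aarav: 10:15–10:45, 14:00–15:30.
Farrukh ∩ Zheng ∩ Aarav ∩ Gita: 10:15–10:45, 14:00–15:30.
Windows ≥ 15 min: 10:15–10:45, 14:00–15:30.
Latest start in the last window 14:00–15:30 is 15:30 − 15 min = 15:15.

15:15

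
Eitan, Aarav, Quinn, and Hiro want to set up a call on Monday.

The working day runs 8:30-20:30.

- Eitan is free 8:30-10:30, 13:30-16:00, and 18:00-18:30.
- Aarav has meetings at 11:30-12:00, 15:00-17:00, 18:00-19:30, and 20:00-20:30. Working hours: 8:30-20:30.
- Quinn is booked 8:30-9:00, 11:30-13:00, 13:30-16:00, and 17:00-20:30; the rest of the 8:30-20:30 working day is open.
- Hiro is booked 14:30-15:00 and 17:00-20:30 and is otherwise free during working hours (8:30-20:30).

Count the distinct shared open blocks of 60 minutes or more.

Aarav free within 08:30–20:30: 08:30–11:30, 12:00–15:00, 17:00–18:00, 19:30–20:00.
Quinn free within 08:30–20:30: 09:00–11:30, 13:00–13:30, 16:00–17:00.
Hiro free within 08:30–20:30: 08:30–14:30, 15:00–17:00.
Eitan ∩ Aarav: 08:30–10:30, 13:30–15:00.
Eitan ∩ Aarav ∩ Quinn: 09:00–10:30.
Eitan ∩ Aarav ∩ Quinn ∩ Hiro: 09:00–10:30.
Windows ≥ 60 min: 09:00–10:30.
That's 1 window.

1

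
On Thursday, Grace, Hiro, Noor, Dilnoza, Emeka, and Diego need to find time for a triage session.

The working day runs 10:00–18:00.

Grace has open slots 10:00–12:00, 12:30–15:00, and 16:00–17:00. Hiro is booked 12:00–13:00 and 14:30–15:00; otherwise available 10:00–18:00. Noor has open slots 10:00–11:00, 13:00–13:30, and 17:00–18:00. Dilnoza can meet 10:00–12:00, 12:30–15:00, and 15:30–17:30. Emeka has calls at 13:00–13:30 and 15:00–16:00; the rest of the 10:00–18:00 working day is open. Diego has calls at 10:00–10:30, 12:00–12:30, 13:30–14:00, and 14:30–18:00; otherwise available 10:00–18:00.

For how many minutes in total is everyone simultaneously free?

30 minutes

Hiro free within 10:00–18:00: 10:00–12:00, 13:00–14:30, 15:00–18:00.
Emeka free within 10:00–18:00: 10:00–13:00, 13:30–15:00, 16:00–18:00.
Diego free within 10:00–18:00: 10:30–12:00, 12:30–13:30, 14:00–14:30.
Grace ∩ Hiro: 10:00–12:00, 13:00–14:30, 16:00–17:00.
Grace ∩ Hiro ∩ Noor: 10:00–11:00, 13:00–13:30.
Grace ∩ Hiro ∩ Noor ∩ Dilnoza: 10:00–11:00, 13:00–13:30.
Grace ∩ Hiro ∩ Noor ∩ Dilnoza ∩ Emeka: 10:00–11:00.
Grace ∩ Hiro ∩ Noor ∩ Dilnoza ∩ Emeka ∩ Diego: 10:30–11:00.
Total common minutes: 30.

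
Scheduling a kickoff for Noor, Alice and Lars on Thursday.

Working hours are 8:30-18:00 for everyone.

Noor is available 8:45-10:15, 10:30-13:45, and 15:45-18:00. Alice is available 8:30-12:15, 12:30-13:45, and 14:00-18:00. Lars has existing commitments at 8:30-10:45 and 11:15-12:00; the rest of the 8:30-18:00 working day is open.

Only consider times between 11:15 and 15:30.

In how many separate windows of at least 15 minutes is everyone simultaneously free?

Lars free within 08:30–18:00: 10:45–11:15, 12:00–18:00.
Noor ∩ Alice: 08:45–10:15, 10:30–12:15, 12:30–13:45, 15:45–18:00.
Noor ∩ Alice ∩ Lars: 10:45–11:15, 12:00–12:15, 12:30–13:45, 15:45–18:00.
Restricted to 11:15–15:30: 12:00–12:15, 12:30–13:45.
Windows ≥ 15 min: 12:00–12:15, 12:30–13:45.
That's 2 windows.

2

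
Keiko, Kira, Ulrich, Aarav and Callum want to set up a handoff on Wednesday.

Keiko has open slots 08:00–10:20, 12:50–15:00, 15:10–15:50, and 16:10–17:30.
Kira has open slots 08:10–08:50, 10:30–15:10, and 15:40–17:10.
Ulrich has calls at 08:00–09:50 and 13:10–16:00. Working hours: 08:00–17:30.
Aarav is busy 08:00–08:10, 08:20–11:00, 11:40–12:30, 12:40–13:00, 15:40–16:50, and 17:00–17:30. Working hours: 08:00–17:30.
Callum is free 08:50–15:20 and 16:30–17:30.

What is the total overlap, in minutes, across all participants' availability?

20 minutes

Ulrich free within 08:00–17:30: 09:50–13:10, 16:00–17:30.
Aarav free within 08:00–17:30: 08:10–08:20, 11:00–11:40, 12:30–12:40, 13:00–15:40, 16:50–17:00.
Keiko ∩ Kira: 08:10–08:50, 12:50–15:00, 15:40–15:50, 16:10–17:10.
Keiko ∩ Kira ∩ Ulrich: 12:50–13:10, 16:10–17:10.
Keiko ∩ Kira ∩ Ulrich ∩ Aarav: 13:00–13:10, 16:50–17:00.
Keiko ∩ Kira ∩ Ulrich ∩ Aarav ∩ Callum: 13:00–13:10, 16:50–17:00.
Total common minutes: 10 + 10 = 20.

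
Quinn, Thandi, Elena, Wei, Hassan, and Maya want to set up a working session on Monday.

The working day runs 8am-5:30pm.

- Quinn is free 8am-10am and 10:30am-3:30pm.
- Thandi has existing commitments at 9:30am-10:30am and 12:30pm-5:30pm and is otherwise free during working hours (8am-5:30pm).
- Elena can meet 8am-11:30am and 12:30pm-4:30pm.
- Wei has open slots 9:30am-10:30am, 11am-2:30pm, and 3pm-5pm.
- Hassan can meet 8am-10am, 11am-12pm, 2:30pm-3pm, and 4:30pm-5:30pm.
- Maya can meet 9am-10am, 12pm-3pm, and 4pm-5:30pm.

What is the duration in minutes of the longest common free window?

Thandi free within 08:00–17:30: 08:00–09:30, 10:30–12:30.
Quinn ∩ Thandi: 08:00–09:30, 10:30–12:30.
Quinn ∩ Thandi ∩ Elena: 08:00–09:30, 10:30–11:30.
Quinn ∩ Thandi ∩ Elena ∩ Wei: 11:00–11:30.
Quinn ∩ Thandi ∩ Elena ∩ Wei ∩ Hassan: 11:00–11:30.
Quinn ∩ Thandi ∩ Elena ∩ Wei ∩ Hassan ∩ Maya: (none).
No common window.

0 minutes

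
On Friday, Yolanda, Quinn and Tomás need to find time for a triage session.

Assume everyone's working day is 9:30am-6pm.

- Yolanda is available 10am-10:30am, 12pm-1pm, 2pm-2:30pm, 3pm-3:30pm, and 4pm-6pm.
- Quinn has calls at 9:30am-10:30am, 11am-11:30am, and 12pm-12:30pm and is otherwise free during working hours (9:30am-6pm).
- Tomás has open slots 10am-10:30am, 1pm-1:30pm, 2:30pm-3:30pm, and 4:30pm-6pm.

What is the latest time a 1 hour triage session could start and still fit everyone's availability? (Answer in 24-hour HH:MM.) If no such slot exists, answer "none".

Quinn free within 09:30–18:00: 10:30–11:00, 11:30–12:00, 12:30–18:00.
Yolanda ∩ Quinn: 12:30–13:00, 14:00–14:30, 15:00–15:30, 16:00–18:00.
Yolanda ∩ Quinn ∩ Tomás: 15:00–15:30, 16:30–18:00.
Windows ≥ 60 min: 16:30–18:00.
Latest start in the last window 16:30–18:00 is 18:00 − 60 min = 17:00.

17:00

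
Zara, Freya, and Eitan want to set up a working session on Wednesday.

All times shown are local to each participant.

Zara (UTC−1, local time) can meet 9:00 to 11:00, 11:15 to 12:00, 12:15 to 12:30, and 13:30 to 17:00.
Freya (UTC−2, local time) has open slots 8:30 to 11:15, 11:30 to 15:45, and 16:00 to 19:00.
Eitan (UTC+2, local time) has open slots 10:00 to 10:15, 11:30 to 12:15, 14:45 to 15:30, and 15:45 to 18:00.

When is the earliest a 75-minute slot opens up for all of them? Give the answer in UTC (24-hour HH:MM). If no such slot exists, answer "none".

Zara → UTC: 10:00–12:00, 12:15–13:00, 13:15–13:30, 14:30–18:00.
Freya → UTC: 10:30–13:15, 13:30–17:45, 18:00–21:00.
Eitan → UTC: 08:00–08:15, 09:30–10:15, 12:45–13:30, 13:45–16:00.
Zara ∩ Freya: 10:30–12:00, 12:15–13:00, 14:30–17:45.
Zara ∩ Freya ∩ Eitan: 12:45–13:00, 14:30–16:00.
Windows ≥ 75 min: 14:30–16:00.
Earliest such window starts at 14:30.

14:30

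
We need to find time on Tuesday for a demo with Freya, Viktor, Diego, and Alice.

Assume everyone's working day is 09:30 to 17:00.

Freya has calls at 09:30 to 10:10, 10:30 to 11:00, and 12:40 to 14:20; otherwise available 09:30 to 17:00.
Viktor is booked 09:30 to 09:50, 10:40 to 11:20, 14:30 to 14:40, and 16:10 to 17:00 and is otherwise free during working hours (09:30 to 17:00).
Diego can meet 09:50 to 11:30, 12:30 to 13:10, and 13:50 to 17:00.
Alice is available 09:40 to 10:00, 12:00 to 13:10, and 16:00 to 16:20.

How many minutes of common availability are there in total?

Freya free within 09:30–17:00: 10:10–10:30, 11:00–12:40, 14:20–17:00.
Viktor free within 09:30–17:00: 09:50–10:40, 11:20–14:30, 14:40–16:10.
Freya ∩ Viktor: 10:10–10:30, 11:20–12:40, 14:20–14:30, 14:40–16:10.
Freya ∩ Viktor ∩ Diego: 10:10–10:30, 11:20–11:30, 12:30–12:40, 14:20–14:30, 14:40–16:10.
Freya ∩ Viktor ∩ Diego ∩ Alice: 12:30–12:40, 16:00–16:10.
Total common minutes: 10 + 10 = 20.

20 minutes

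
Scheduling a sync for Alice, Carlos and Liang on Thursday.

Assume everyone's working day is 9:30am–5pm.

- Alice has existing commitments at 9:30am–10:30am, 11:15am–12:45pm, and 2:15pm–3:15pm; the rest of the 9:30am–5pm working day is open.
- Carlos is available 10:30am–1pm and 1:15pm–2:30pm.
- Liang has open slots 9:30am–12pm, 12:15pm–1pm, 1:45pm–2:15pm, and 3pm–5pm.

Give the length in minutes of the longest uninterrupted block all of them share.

Alice free within 09:30–17:00: 10:30–11:15, 12:45–14:15, 15:15–17:00.
Alice ∩ Carlos: 10:30–11:15, 12:45–13:00, 13:15–14:15.
Alice ∩ Carlos ∩ Liang: 10:30–11:15, 12:45–13:00, 13:45–14:15.
Common window lengths: 45, 15, 30 min; longest is 45.

45 minutes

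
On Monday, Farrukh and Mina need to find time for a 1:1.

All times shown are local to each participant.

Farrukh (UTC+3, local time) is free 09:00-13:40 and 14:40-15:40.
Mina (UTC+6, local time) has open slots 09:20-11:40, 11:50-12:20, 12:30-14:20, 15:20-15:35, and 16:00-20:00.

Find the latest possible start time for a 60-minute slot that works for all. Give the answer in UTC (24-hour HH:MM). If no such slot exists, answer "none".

11:40

Farrukh → UTC: 06:00–10:40, 11:40–12:40.
Mina → UTC: 03:20–05:40, 05:50–06:20, 06:30–08:20, 09:20–09:35, 10:00–14:00.
Farrukh ∩ Mina: 06:00–06:20, 06:30–08:20, 09:20–09:35, 10:00–10:40, 11:40–12:40.
Windows ≥ 60 min: 06:30–08:20, 11:40–12:40.
Latest start in the last window 11:40–12:40 is 12:40 − 60 min = 11:40.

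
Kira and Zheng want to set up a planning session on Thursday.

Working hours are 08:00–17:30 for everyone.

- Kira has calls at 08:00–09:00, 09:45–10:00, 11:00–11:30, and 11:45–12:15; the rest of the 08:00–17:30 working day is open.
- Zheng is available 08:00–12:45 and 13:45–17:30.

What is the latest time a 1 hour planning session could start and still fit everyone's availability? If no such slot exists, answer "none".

Kira free within 08:00–17:30: 09:00–09:45, 10:00–11:00, 11:30–11:45, 12:15–17:30.
Kira ∩ Zheng: 09:00–09:45, 10:00–11:00, 11:30–11:45, 12:15–12:45, 13:45–17:30.
Windows ≥ 60 min: 10:00–11:00, 13:45–17:30.
Latest start in the last window 13:45–17:30 is 17:30 − 60 min = 16:30.

16:30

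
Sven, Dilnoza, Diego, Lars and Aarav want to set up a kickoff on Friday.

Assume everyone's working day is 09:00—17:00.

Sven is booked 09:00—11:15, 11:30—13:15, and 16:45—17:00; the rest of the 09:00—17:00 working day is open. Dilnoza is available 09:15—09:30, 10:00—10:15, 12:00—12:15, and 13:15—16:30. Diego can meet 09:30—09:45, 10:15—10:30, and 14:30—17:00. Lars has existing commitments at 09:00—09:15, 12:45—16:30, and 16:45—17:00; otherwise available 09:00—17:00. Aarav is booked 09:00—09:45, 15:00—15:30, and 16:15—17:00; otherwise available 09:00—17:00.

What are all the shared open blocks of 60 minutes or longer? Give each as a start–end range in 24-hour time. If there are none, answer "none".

none

Sven free within 09:00–17:00: 11:15–11:30, 13:15–16:45.
Lars free within 09:00–17:00: 09:15–12:45, 16:30–16:45.
Aarav free within 09:00–17:00: 09:45–15:00, 15:30–16:15.
Sven ∩ Dilnoza: 13:15–16:30.
Sven ∩ Dilnoza ∩ Diego: 14:30–16:30.
Sven ∩ Dilnoza ∩ Diego ∩ Lars: (none).
Sven ∩ Dilnoza ∩ Diego ∩ Lars ∩ Aarav: (none).
Windows ≥ 60 min: (none).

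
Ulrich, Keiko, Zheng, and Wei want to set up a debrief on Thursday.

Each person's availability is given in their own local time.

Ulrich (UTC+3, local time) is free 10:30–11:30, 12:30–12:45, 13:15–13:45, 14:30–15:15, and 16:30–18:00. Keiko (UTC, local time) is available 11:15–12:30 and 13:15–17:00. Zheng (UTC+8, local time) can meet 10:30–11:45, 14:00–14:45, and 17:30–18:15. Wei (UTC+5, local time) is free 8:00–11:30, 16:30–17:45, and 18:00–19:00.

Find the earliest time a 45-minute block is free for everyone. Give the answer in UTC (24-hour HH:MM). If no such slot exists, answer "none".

Ulrich → UTC: 07:30–08:30, 09:30–09:45, 10:15–10:45, 11:30–12:15, 13:30–15:00.
Keiko → UTC: 11:15–12:30, 13:15–17:00.
Zheng → UTC: 02:30–03:45, 06:00–06:45, 09:30–10:15.
Wei → UTC: 03:00–06:30, 11:30–12:45, 13:00–14:00.
Ulrich ∩ Keiko: 11:30–12:15, 13:30–15:00.
Ulrich ∩ Keiko ∩ Zheng: (none).
Ulrich ∩ Keiko ∩ Zheng ∩ Wei: (none).
Windows ≥ 45 min: (none).

none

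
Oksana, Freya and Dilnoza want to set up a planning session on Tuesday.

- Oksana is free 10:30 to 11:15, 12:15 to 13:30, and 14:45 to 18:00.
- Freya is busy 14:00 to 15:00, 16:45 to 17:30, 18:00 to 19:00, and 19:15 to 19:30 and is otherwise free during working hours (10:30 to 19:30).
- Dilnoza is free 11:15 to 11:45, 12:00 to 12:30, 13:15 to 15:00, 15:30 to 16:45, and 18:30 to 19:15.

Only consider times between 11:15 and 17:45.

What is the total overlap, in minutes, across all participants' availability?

Freya free within 10:30–19:30: 10:30–14:00, 15:00–16:45, 17:30–18:00, 19:00–19:15.
Oksana ∩ Freya: 10:30–11:15, 12:15–13:30, 15:00–16:45, 17:30–18:00.
Oksana ∩ Freya ∩ Dilnoza: 12:15–12:30, 13:15–13:30, 15:30–16:45.
Restricted to 11:15–17:45: 12:15–12:30, 13:15–13:30, 15:30–16:45.
Total common minutes: 15 + 15 + 75 = 105.

105 minutes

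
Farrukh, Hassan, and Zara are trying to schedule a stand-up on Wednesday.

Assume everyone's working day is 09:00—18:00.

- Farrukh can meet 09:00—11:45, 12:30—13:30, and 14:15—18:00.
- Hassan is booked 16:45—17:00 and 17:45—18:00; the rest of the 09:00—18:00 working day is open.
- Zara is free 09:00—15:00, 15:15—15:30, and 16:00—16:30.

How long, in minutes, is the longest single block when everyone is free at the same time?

165 minutes

Hassan free within 09:00–18:00: 09:00–16:45, 17:00–17:45.
Farrukh ∩ Hassan: 09:00–11:45, 12:30–13:30, 14:15–16:45, 17:00–17:45.
Farrukh ∩ Hassan ∩ Zara: 09:00–11:45, 12:30–13:30, 14:15–15:00, 15:15–15:30, 16:00–16:30.
Common window lengths: 165, 60, 45, 15, 30 min; longest is 165.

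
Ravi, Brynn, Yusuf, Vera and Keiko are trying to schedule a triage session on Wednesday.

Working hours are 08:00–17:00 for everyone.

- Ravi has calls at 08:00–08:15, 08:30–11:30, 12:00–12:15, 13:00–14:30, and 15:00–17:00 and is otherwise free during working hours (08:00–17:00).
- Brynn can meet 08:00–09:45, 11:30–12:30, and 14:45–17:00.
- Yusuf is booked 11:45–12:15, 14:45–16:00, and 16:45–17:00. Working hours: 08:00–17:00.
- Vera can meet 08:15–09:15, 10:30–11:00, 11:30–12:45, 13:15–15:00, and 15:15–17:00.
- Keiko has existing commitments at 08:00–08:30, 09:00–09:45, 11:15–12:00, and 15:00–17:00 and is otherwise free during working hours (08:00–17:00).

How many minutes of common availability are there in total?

15 minutes

Ravi free within 08:00–17:00: 08:15–08:30, 11:30–12:00, 12:15–13:00, 14:30–15:00.
Yusuf free within 08:00–17:00: 08:00–11:45, 12:15–14:45, 16:00–16:45.
Keiko free within 08:00–17:00: 08:30–09:00, 09:45–11:15, 12:00–15:00.
Ravi ∩ Brynn: 08:15–08:30, 11:30–12:00, 12:15–12:30, 14:45–15:00.
Ravi ∩ Brynn ∩ Yusuf: 08:15–08:30, 11:30–11:45, 12:15–12:30.
Ravi ∩ Brynn ∩ Yusuf ∩ Vera: 08:15–08:30, 11:30–11:45, 12:15–12:30.
Ravi ∩ Brynn ∩ Yusuf ∩ Vera ∩ Keiko: 12:15–12:30.
Total common minutes: 15.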